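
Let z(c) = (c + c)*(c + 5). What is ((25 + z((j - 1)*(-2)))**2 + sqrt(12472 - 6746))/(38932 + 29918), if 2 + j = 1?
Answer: 9409/68850 + sqrt(5726)/68850 ≈ 0.13776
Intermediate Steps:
j = -1 (j = -2 + 1 = -1)
z(c) = 2*c*(5 + c) (z(c) = (2*c)*(5 + c) = 2*c*(5 + c))
((25 + z((j - 1)*(-2)))**2 + sqrt(12472 - 6746))/(38932 + 29918) = ((25 + 2*((-1 - 1)*(-2))*(5 + (-1 - 1)*(-2)))**2 + sqrt(12472 - 6746))/(38932 + 29918) = ((25 + 2*(-2*(-2))*(5 - 2*(-2)))**2 + sqrt(5726))/68850 = ((25 + 2*4*(5 + 4))**2 + sqrt(5726))*(1/68850) = ((25 + 2*4*9)**2 + sqrt(5726))*(1/68850) = ((25 + 72)**2 + sqrt(5726))*(1/68850) = (97**2 + sqrt(5726))*(1/68850) = (9409 + sqrt(5726))*(1/68850) = 9409/68850 + sqrt(5726)/68850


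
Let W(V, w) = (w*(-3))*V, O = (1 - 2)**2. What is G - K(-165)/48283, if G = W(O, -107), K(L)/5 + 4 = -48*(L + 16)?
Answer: 15463103/48283 ≈ 320.26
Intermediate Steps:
O = 1 (O = (-1)**2 = 1)
K(L) = -3860 - 240*L (K(L) = -20 + 5*(-48*(L + 16)) = -20 + 5*(-48*(16 + L)) = -20 + 5*(-768 - 48*L) = -20 + (-3840 - 240*L) = -3860 - 240*L)
W(V, w) = -3*V*w (W(V, w) = (-3*w)*V = -3*V*w)
G = 321 (G = -3*1*(-107) = 321)
G - K(-165)/48283 = 321 - (-3860 - 240*(-165))/48283 = 321 - (-3860 + 39600)/48283 = 321 - 35740/48283 = 15463103/48283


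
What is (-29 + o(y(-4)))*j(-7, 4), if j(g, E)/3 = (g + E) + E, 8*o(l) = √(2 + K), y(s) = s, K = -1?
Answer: -693/8 ≈ -86.625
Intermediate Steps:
o(l) = ⅛ (o(l) = √(2 - 1)/8 = √1/8 = (⅛)*1 = ⅛)
j(g, E) = 3*g + 6*E (j(g, E) = 3*((g + E) + E) = 3*((E + g) + E) = 3*(g + 2*E) = 3*g + 6*E)
(-29 + o(y(-4)))*j(-7, 4) = (-29 + ⅛)*(3*(-7) + 6*4) = -231*(-21 + 24)/8 = -231/8*3 = -693/8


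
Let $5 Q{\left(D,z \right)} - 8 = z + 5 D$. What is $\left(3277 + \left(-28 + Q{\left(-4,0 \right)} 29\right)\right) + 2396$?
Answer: $\frac{27877}{5} \approx 5575.4$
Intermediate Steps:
$Q{\left(D,z \right)} = \frac{8}{5} + D + \frac{z}{5}$ ($Q{\left(D,z \right)} = \frac{8}{5} + \frac{z + 5 D}{5} = \frac{8}{5} + \left(D + \frac{z}{5}\right) = \frac{8}{5} + D + \frac{z}{5}$)
$\left(3277 + \left(-28 + Q{\left(-4,0 \right)} 29\right)\right) + 2396 = \left(3277 + \left(-28 + \left(\frac{8}{5} - 4 + \frac{1}{5} \cdot 0\right) 29\right)\right) + 2396 = \left(3277 + \left(-28 + \left(\frac{8}{5} - 4 + 0\right) 29\right)\right) + 2396 = \left(3277 - \frac{488}{5}\right) + 2396 = \frac{15897}{5} + 2396 = \frac{27877}{5}$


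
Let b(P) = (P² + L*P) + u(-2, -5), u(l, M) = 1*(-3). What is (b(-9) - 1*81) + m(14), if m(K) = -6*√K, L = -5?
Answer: 42 - 6*√14 ≈ 19.550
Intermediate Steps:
u(l, M) = -3
b(P) = -3 + P² - 5*P (b(P) = (P² - 5*P) - 3 = -3 + P² - 5*P)
(b(-9) - 1*81) + m(14) = ((-3 + (-9)² - 5*(-9)) - 1*81) - 6*√14 = ((-3 + 81 + 45) - 81) - 6*√14 = (123 - 81) - 6*√14 = 42 - 6*√14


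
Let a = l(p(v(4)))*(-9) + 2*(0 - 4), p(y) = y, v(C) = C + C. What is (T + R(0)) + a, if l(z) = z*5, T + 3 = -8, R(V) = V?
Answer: -379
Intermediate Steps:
v(C) = 2*C
T = -11 (T = -3 - 8 = -11)
l(z) = 5*z
a = -368 (a = (5*(2*4))*(-9) + 2*(0 - 4) = (5*8)*(-9) + 2*(-4) = 40*(-9) - 8 = -360 - 8 = -368)
(T + R(0)) + a = (-11 + 0) - 368 = -11 - 368 = -379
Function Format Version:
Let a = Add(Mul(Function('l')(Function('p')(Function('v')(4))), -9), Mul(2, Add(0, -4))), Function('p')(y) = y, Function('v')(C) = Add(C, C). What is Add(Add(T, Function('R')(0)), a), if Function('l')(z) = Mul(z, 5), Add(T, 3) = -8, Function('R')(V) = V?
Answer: -379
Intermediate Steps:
Function('v')(C) = Mul(2, C)
T = -11 (T = Add(-3, -8) = -11)
Function('l')(z) = Mul(5, z)
a = -368 (a = Add(Mul(Mul(5, Mul(2, 4)), -9), Mul(2, Add(0, -4))) = Add(Mul(Mul(5, 8), -9), Mul(2, -4)) = Add(Mul(40, -9), -8) = Add(-360, -8) = -368)
Add(Add(T, Function('R')(0)), a) = Add(Add(-11, 0), -368) = Add(-11, -368) = -379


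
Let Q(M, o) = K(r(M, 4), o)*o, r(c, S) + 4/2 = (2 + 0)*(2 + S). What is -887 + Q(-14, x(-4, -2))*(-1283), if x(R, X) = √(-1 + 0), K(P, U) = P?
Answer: -887 - 12830*I ≈ -887.0 - 12830.0*I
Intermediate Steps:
r(c, S) = 2 + 2*S (r(c, S) = -2 + (2 + 0)*(2 + S) = -2 + 2*(2 + S) = -2 + (4 + 2*S) = 2 + 2*S)
x(R, X) = I (x(R, X) = √(-1) = I)
Q(M, o) = 10*o (Q(M, o) = (2 + 2*4)*o = (2 + 8)*o = 10*o)
-887 + Q(-14, x(-4, -2))*(-1283) = -887 + (10*I)*(-1283) = -887 - 12830*I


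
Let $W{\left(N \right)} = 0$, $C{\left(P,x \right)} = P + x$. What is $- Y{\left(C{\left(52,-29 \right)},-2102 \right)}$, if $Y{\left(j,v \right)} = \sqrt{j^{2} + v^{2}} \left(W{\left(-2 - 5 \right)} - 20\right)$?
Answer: $20 \sqrt{4418933} \approx 42043.0$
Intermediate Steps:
$Y{\left(j,v \right)} = - 20 \sqrt{j^{2} + v^{2}}$ ($Y{\left(j,v \right)} = \sqrt{j^{2} + v^{2}} \left(0 - 20\right) = \sqrt{j^{2} + v^{2}} \left(-20\right) = - 20 \sqrt{j^{2} + v^{2}}$)
$- Y{\left(C{\left(52,-29 \right)},-2102 \right)} = - \left(-20\right) \sqrt{\left(52 - 29\right)^{2} + \left(-2102\right)^{2}} = - \left(-20\right) \sqrt{23^{2} + 4418404} = - \left(-20\right) \sqrt{529 + 4418404} = - \left(-20\right) \sqrt{4418933} = 20 \sqrt{4418933}$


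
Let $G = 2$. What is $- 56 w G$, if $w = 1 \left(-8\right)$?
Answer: $896$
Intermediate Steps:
$w = -8$
$- 56 w G = \left(-56\right) \left(-8\right) 2 = 448 \cdot 2 = 896$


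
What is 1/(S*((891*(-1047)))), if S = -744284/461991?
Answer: 153997/231441808356 ≈ 6.6538e-7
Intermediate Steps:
S = -744284/461991 (S = -744284*1/461991 = -744284/461991 ≈ -1.6110)
1/(S*((891*(-1047)))) = 1/((-744284/461991)*((891*(-1047)))) = -461991/744284/(-932877) = -461991/744284*(-1/932877) = 153997/231441808356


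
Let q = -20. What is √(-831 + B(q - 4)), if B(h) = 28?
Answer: I*√803 ≈ 28.337*I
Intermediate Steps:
√(-831 + B(q - 4)) = √(-831 + 28) = √(-803) = I*√803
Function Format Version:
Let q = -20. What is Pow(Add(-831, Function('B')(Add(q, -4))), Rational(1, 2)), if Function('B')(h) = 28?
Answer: Mul(I, Pow(803, Rational(1, 2))) ≈ Mul(28.337, I)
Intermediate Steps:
Pow(Add(-831, Function('B')(Add(q, -4))), Rational(1, 2)) = Pow(Add(-831, 28), Rational(1, 2)) = Pow(-803, Rational(1, 2)) = Mul(I, Pow(803, Rational(1, 2)))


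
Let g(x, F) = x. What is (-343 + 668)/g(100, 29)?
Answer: 13/4 ≈ 3.2500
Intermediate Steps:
(-343 + 668)/g(100, 29) = (-343 + 668)/100 = 325*(1/100) = 13/4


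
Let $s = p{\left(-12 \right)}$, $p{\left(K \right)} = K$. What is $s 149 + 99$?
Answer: $-1689$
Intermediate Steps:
$s = -12$
$s 149 + 99 = \left(-12\right) 149 + 99 = -1788 + 99 = -1689$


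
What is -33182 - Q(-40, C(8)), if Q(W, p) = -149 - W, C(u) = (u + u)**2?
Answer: -33073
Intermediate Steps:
C(u) = 4*u**2 (C(u) = (2*u)**2 = 4*u**2)
-33182 - Q(-40, C(8)) = -33182 - (-149 - 1*(-40)) = -33182 - (-149 + 40) = -33182 - 1*(-109) = -33182 + 109 = -33073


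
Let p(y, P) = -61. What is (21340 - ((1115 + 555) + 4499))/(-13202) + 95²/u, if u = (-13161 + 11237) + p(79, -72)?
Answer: -29852497/5241194 ≈ -5.6957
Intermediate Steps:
u = -1985 (u = (-13161 + 11237) - 61 = -1924 - 61 = -1985)
(21340 - ((1115 + 555) + 4499))/(-13202) + 95²/u = (21340 - ((1115 + 555) + 4499))/(-13202) + 95²/(-1985) = (21340 - (1670 + 4499))*(-1/13202) + 9025*(-1/1985) = (21340 - 1*6169)*(-1/13202) - 1805/397 = (21340 - 6169)*(-1/13202) - 1805/397 = 15171*(-1/13202) - 1805/397 = -15171/13202 - 1805/397 = -29852497/5241194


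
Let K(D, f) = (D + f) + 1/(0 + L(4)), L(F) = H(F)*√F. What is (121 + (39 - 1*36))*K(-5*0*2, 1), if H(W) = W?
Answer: 279/2 ≈ 139.50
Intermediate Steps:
L(F) = F^(3/2) (L(F) = F*√F = F^(3/2))
K(D, f) = ⅛ + D + f (K(D, f) = (D + f) + 1/(0 + 4^(3/2)) = (D + f) + 1/(0 + 8) = (D + f) + 1/8 = (D + f) + ⅛ = ⅛ + D + f)
(121 + (39 - 1*36))*K(-5*0*2, 1) = (121 + (39 - 1*36))*(⅛ - 5*0*2 + 1) = (121 + (39 - 36))*(⅛ + 0*2 + 1) = (121 + 3)*(⅛ + 0 + 1) = 124*(9/8) = 279/2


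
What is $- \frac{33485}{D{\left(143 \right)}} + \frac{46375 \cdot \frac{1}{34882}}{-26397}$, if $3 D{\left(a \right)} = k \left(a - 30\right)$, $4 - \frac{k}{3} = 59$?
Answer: $\frac{880915292459}{163504247346} \approx 5.3877$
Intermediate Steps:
$k = -165$ ($k = 12 - 177 = -165$)
$D{\left(a \right)} = 1650 - 55 a$ ($D{\left(a \right)} = \frac{\left(-165\right) \left(a - 30\right)}{3} = \frac{\left(-165\right) \left(-30 + a\right)}{3} = \frac{4950 - 165 a}{3} = 1650 - 55 a$)
$- \frac{33485}{D{\left(143 \right)}} + \frac{46375 \cdot \frac{1}{34882}}{-26397} = - \frac{33485}{1650 - 7865} + \frac{46375 \cdot \frac{1}{34882}}{-26397} = - \frac{33485}{1650 - 7865} + 46375 \cdot \frac{1}{34882} \left(- \frac{1}{26397}\right) = - \frac{33485}{-6215} + \frac{46375}{34882} \left(- \frac{1}{26397}\right) = \left(-33485\right) \left(- \frac{1}{6215}\right) - \frac{6625}{131540022} = \frac{6697}{1243} - \frac{6625}{131540022} = \frac{880915292459}{163504247346}$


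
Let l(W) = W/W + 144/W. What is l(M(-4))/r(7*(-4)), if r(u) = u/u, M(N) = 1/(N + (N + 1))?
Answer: -1007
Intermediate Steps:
M(N) = 1/(1 + 2*N) (M(N) = 1/(N + (1 + N)) = 1/(1 + 2*N))
l(W) = 1 + 144/W
r(u) = 1
l(M(-4))/r(7*(-4)) = ((144 + 1/(1 + 2*(-4)))/(1/(1 + 2*(-4))))/1 = ((144 + 1/(1 - 8))/(1/(1 - 8)))*1 = ((144 + 1/(-7))/(1/(-7)))*1 = ((144 - ⅐)/(-⅐))*1 = -7*1007/7*1 = -1007*1 = -1007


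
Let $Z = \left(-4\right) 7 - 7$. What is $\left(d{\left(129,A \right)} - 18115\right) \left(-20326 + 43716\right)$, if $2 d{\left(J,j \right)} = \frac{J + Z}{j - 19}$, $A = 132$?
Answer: $- \frac{47878113720}{113} \approx -4.237 \cdot 10^{8}$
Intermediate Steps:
$Z = -35$ ($Z = -28 - 7 = -35$)
$d{\left(J,j \right)} = \frac{-35 + J}{2 \left(-19 + j\right)}$ ($d{\left(J,j \right)} = \frac{\left(J - 35\right) \frac{1}{j - 19}}{2} = \frac{\left(-35 + J\right) \frac{1}{-19 + j}}{2} = \frac{\frac{1}{-19 + j} \left(-35 + J\right)}{2} = \frac{-35 + J}{2 \left(-19 + j\right)}$)
$\left(d{\left(129,A \right)} - 18115\right) \left(-20326 + 43716\right) = \left(\frac{-35 + 129}{2 \left(-19 + 132\right)} - 18115\right) \left(-20326 + 43716\right) = \left(\frac{1}{2} \cdot \frac{1}{113} \cdot 94 - 18115\right) 23390 = \left(\frac{47}{113} - 18115\right) 23390 = \left(- \frac{2046948}{113}\right) 23390 = - \frac{47878113720}{113}$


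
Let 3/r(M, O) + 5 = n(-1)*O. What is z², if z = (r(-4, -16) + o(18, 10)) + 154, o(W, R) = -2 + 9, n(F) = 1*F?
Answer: 3147076/121 ≈ 26009.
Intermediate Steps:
n(F) = F
o(W, R) = 7
r(M, O) = 3/(-5 - O)
z = 1774/11 (z = (3/(-5 - 1*(-16)) + 7) + 154 = (3/(-5 + 16) + 7) + 154 = (3/11 + 7) + 154 = 80/11 + 154 = 1774/11 ≈ 161.27)
z² = (1774/11)² = 3147076/121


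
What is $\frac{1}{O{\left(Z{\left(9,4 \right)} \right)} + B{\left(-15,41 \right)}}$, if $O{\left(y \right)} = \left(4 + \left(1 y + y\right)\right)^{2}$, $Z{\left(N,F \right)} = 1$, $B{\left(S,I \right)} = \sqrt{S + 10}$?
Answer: $\frac{36}{1301} - \frac{i \sqrt{5}}{1301} \approx 0.027671 - 0.0017187 i$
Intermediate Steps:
$B{\left(S,I \right)} = \sqrt{10 + S}$
$O{\left(y \right)} = \left(4 + 2 y\right)^{2}$ ($O{\left(y \right)} = \left(4 + \left(y + y\right)\right)^{2} = \left(4 + 2 y\right)^{2}$)
$\frac{1}{O{\left(Z{\left(9,4 \right)} \right)} + B{\left(-15,41 \right)}} = \frac{1}{4 \left(2 + 1\right)^{2} + \sqrt{10 - 15}} = \frac{1}{4 \cdot 3^{2} + \sqrt{-5}} = \frac{1}{4 \cdot 9 + i \sqrt{5}} = \frac{1}{36 + i \sqrt{5}}$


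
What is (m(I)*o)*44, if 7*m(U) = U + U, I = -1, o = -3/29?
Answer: 264/203 ≈ 1.3005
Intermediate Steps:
o = -3/29 (o = -3*1/29 = -3/29 ≈ -0.10345)
m(U) = 2*U/7 (m(U) = (U + U)/7 = (2*U)/7 = 2*U/7)
(m(I)*o)*44 = (((2/7)*(-1))*(-3/29))*44 = -2/7*(-3/29)*44 = (6/203)*44 = 264/203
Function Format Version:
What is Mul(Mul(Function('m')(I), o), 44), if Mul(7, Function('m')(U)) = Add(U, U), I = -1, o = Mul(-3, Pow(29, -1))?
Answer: Rational(264, 203) ≈ 1.3005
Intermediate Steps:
o = Rational(-3, 29) (o = Mul(-3, Rational(1, 29)) = Rational(-3, 29) ≈ -0.10345)
Function('m')(U) = Mul(Rational(2, 7), U) (Function('m')(U) = Mul(Rational(1, 7), Add(U, U)) = Mul(Rational(1, 7), Mul(2, U)) = Mul(Rational(2, 7), U))
Mul(Mul(Function('m')(I), o), 44) = Mul(Mul(Mul(Rational(2, 7), -1), Rational(-3, 29)), 44) = Mul(Mul(Rational(-2, 7), Rational(-3, 29)), 44) = Mul(Rational(6, 203), 44) = Rational(264, 203)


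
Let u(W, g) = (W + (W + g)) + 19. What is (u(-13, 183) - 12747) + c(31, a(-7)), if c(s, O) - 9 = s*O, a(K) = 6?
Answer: -12376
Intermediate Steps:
u(W, g) = 19 + g + 2*W (u(W, g) = (g + 2*W) + 19 = 19 + g + 2*W)
c(s, O) = 9 + O*s (c(s, O) = 9 + s*O = 9 + O*s)
(u(-13, 183) - 12747) + c(31, a(-7)) = ((19 + 183 + 2*(-13)) - 12747) + (9 + 6*31) = ((19 + 183 - 26) - 12747) + (9 + 186) = (176 - 12747) + 195 = -12571 + 195 = -12376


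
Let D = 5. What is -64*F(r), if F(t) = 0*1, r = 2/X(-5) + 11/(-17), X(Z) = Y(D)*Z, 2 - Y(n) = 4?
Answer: 0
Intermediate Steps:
Y(n) = -2 (Y(n) = 2 - 1*4 = 2 - 4 = -2)
X(Z) = -2*Z
r = -38/85 (r = 2/((-2*(-5))) + 11/(-17) = 2/10 + 11*(-1/17) = 2*(1/10) - 11/17 = 1/5 - 11/17 = -38/85 ≈ -0.44706)
F(t) = 0
-64*F(r) = -64*0 = 0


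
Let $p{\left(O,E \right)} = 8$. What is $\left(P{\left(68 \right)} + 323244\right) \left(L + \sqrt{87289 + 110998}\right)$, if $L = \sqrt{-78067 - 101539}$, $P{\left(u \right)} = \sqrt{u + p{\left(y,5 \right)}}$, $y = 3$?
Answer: $2 \left(161622 + \sqrt{19}\right) \left(\sqrt{198287} + i \sqrt{179606}\right) \approx 1.4394 \cdot 10^{8} + 1.3699 \cdot 10^{8} i$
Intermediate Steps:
$P{\left(u \right)} = \sqrt{8 + u}$ ($P{\left(u \right)} = \sqrt{u + 8} = \sqrt{8 + u}$)
$L = i \sqrt{179606}$ ($L = \sqrt{-179606} = i \sqrt{179606} \approx 423.8 i$)
$\left(P{\left(68 \right)} + 323244\right) \left(L + \sqrt{87289 + 110998}\right) = \left(\sqrt{8 + 68} + 323244\right) \left(i \sqrt{179606} + \sqrt{87289 + 110998}\right) = \left(\sqrt{76} + 323244\right) \left(i \sqrt{179606} + \sqrt{198287}\right) = \left(2 \sqrt{19} + 323244\right) \left(\sqrt{198287} + i \sqrt{179606}\right) = \left(323244 + 2 \sqrt{19}\right) \left(\sqrt{198287} + i \sqrt{179606}\right)$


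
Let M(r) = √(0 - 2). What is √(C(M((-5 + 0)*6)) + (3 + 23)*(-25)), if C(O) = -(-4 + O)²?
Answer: 2*√(-166 + 2*I*√2) ≈ 0.21952 + 25.769*I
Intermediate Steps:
M(r) = I*√2 (M(r) = √(-2) = I*√2)
√(C(M((-5 + 0)*6)) + (3 + 23)*(-25)) = √(-(-4 + I*√2)² + (3 + 23)*(-25)) = √(-(-4 + I*√2)² + 26*(-25)) = √(-(-4 + I*√2)² - 650) = √(-650 - (-4 + I*√2)²)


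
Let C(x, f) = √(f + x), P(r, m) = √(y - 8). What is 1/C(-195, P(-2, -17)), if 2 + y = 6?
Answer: (-195 + 2*I)^(-½) ≈ 0.0003672 - 0.071609*I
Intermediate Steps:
y = 4 (y = -2 + 6 = 4)
P(r, m) = 2*I (P(r, m) = √(4 - 8) = √(-4) = 2*I)
1/C(-195, P(-2, -17)) = 1/(√(2*I - 195)) = 1/(√(-195 + 2*I)) = (-195 + 2*I)^(-½)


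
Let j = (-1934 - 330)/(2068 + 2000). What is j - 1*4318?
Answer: -4391972/1017 ≈ -4318.6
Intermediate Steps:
j = -566/1017 (j = -2264/4068 = -2264*1/4068 = -566/1017 ≈ -0.55654)
j - 1*4318 = -566/1017 - 1*4318 = -566/1017 - 4318 = -4391972/1017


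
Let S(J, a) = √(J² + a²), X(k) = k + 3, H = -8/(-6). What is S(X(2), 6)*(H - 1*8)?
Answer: -20*√61/3 ≈ -52.068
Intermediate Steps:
H = 4/3 (H = -8*(-⅙) = 4/3 ≈ 1.3333)
X(k) = 3 + k
S(X(2), 6)*(H - 1*8) = √((3 + 2)² + 6²)*(4/3 - 1*8) = √(5² + 36)*(4/3 - 8) = √(25 + 36)*(-20/3) = √61*(-20/3) = -20*√61/3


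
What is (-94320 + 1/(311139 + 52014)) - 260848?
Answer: -128980324703/363153 ≈ -3.5517e+5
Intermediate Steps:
(-94320 + 1/(311139 + 52014)) - 260848 = (-94320 + 1/363153) - 260848 = -34252590959/363153 - 260848 = -128980324703/363153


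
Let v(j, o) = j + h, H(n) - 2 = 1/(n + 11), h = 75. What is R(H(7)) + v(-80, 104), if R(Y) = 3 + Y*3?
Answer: 25/6 ≈ 4.1667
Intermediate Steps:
H(n) = 2 + 1/(11 + n) (H(n) = 2 + 1/(n + 11) = 2 + 1/(11 + n))
R(Y) = 3 + 3*Y
v(j, o) = 75 + j (v(j, o) = j + 75 = 75 + j)
R(H(7)) + v(-80, 104) = (3 + 3*((23 + 2*7)/(11 + 7))) + (75 - 80) = (3 + 3*((23 + 14)/18)) - 5 = (3 + 3*((1/18)*37)) - 5 = (3 + 3*(37/18)) - 5 = (3 + 37/6) - 5 = 55/6 - 5 = 25/6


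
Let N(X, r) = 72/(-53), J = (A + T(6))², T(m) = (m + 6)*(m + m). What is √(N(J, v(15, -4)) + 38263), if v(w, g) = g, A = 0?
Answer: √107476951/53 ≈ 195.61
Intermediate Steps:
T(m) = 2*m*(6 + m) (T(m) = (6 + m)*(2*m) = 2*m*(6 + m))
J = 20736 (J = (0 + 2*6*(6 + 6))² = (0 + 2*6*12)² = (0 + 144)² = 144² = 20736)
N(X, r) = -72/53 (N(X, r) = 72*(-1/53) = -72/53)
√(N(J, v(15, -4)) + 38263) = √(-72/53 + 38263) = √(2027867/53) = √107476951/53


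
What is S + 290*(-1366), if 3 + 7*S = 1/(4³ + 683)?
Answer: -295916900/747 ≈ -3.9614e+5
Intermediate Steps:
S = -320/747 (S = -3/7 + 1/(7*(4³ + 683)) = -3/7 + 1/(7*(64 + 683)) = -3/7 + (⅐)/747 = -3/7 + (⅐)*(1/747) = -3/7 + 1/5229 = -320/747 ≈ -0.42838)
S + 290*(-1366) = -320/747 + 290*(-1366) = -320/747 - 396140 = -295916900/747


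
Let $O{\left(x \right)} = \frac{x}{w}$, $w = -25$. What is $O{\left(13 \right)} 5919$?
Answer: $- \frac{76947}{25} \approx -3077.9$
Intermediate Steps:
$O{\left(x \right)} = - \frac{x}{25}$ ($O{\left(x \right)} = \frac{x}{-25} = x \left(- \frac{1}{25}\right) = - \frac{x}{25}$)
$O{\left(13 \right)} 5919 = \left(- \frac{1}{25}\right) 13 \cdot 5919 = \left(- \frac{13}{25}\right) 5919 = - \frac{76947}{25}$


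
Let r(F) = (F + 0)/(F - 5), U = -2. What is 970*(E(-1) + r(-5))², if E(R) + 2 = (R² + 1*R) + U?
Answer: 23765/2 ≈ 11883.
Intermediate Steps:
E(R) = -4 + R + R² (E(R) = -2 + ((R² + 1*R) - 2) = -2 + ((R² + R) - 2) = -2 + ((R + R²) - 2) = -2 + (-2 + R + R²) = -4 + R + R²)
r(F) = F/(-5 + F)
970*(E(-1) + r(-5))² = 970*((-4 - 1 + (-1)²) - 5/(-5 - 5))² = 970*((-4 - 1 + 1) - 5/(-10))² = 970*(-4 - 5*(-⅒))² = 970*(-4 + ½)² = 970*(-7/2)² = 970*(49/4) = 23765/2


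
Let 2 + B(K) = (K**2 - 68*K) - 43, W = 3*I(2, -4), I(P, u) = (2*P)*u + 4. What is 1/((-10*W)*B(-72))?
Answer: 1/3612600 ≈ 2.7681e-7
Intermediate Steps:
I(P, u) = 4 + 2*P*u (I(P, u) = 2*P*u + 4 = 4 + 2*P*u)
W = -36 (W = 3*(4 + 2*2*(-4)) = 3*(4 - 16) = 3*(-12) = -36)
B(K) = -45 + K**2 - 68*K (B(K) = -2 + ((K**2 - 68*K) - 43) = -2 + (-43 + K**2 - 68*K) = -45 + K**2 - 68*K)
1/((-10*W)*B(-72)) = 1/((-10*(-36))*(-45 + (-72)**2 - 68*(-72))) = 1/(360*(-45 + 5184 + 4896)) = 1/(360*10035) = 1/3612600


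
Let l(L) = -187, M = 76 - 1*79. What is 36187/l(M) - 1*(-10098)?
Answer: 1852139/187 ≈ 9904.5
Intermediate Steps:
M = -3 (M = 76 - 79 = -3)
36187/l(M) - 1*(-10098) = 36187/(-187) - 1*(-10098) = 36187*(-1/187) + 10098 = -36187/187 + 10098 = 1852139/187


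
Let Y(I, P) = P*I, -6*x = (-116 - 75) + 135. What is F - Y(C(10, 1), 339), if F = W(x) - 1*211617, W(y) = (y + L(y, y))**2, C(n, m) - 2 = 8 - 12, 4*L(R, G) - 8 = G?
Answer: -1896770/9 ≈ -2.1075e+5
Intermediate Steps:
L(R, G) = 2 + G/4
x = 28/3 (x = -((-116 - 75) + 135)/6 = -(-191 + 135)/6 = -1/6*(-56) = 28/3 ≈ 9.3333)
C(n, m) = -2 (C(n, m) = 2 + (8 - 12) = 2 - 4 = -2)
W(y) = (2 + 5*y/4)**2 (W(y) = (y + (2 + y/4))**2 = (2 + 5*y/4)**2)
Y(I, P) = I*P
F = -1902872/9 (F = (8 + 5*(28/3))**2/16 - 1*211617 = (8 + 140/3)**2/16 - 211617 = (164/3)**2/16 - 211617 = (1/16)*(26896/9) - 211617 = 1681/9 - 211617 = -1902872/9 ≈ -2.1143e+5)
F - Y(C(10, 1), 339) = -1902872/9 - (-2)*339 = -1902872/9 - 1*(-678) = -1902872/9 + 678 = -1896770/9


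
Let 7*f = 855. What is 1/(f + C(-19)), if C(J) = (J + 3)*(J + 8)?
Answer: 7/2087 ≈ 0.0033541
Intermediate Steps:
C(J) = (3 + J)*(8 + J)
f = 855/7 (f = (1/7)*855 = 855/7 ≈ 122.14)
1/(f + C(-19)) = 1/(855/7 + (24 + (-19)**2 + 11*(-19))) = 1/(855/7 + (24 + 361 - 209)) = 1/(855/7 + 176) = 1/(2087/7) = 7/2087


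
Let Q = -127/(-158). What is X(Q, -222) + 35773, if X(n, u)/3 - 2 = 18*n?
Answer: 2829970/79 ≈ 35822.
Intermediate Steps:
Q = 127/158 (Q = -127*(-1/158) = 127/158 ≈ 0.80380)
X(n, u) = 6 + 54*n (X(n, u) = 6 + 3*(18*n) = 6 + 54*n)
X(Q, -222) + 35773 = (6 + 54*(127/158)) + 35773 = (6 + 3429/79) + 35773 = 3903/79 + 35773 = 2829970/79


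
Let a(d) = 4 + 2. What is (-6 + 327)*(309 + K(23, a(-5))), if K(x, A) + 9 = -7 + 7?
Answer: 96300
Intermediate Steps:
a(d) = 6
K(x, A) = -9 (K(x, A) = -9 + (-7 + 7) = -9 + 0 = -9)
(-6 + 327)*(309 + K(23, a(-5))) = (-6 + 327)*(309 - 9) = 321*300 = 96300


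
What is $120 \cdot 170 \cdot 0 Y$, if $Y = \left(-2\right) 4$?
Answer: $0$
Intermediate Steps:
$Y = -8$
$120 \cdot 170 \cdot 0 Y = 120 \cdot 170 \cdot 0 \left(-8\right) = 20400 \cdot 0 = 0$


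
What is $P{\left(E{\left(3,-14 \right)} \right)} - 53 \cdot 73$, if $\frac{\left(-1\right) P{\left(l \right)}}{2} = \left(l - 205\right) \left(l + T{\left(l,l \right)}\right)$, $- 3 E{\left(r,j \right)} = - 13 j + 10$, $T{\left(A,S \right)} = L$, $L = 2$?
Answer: $-37225$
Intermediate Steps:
$T{\left(A,S \right)} = 2$
$E{\left(r,j \right)} = - \frac{10}{3} + \frac{13 j}{3}$ ($E{\left(r,j \right)} = - \frac{- 13 j + 10}{3} = - \frac{10 - 13 j}{3} = - \frac{10}{3} + \frac{13 j}{3}$)
$P{\left(l \right)} = - 2 \left(-205 + l\right) \left(2 + l\right)$ ($P{\left(l \right)} = - 2 \left(l - 205\right) \left(l + 2\right) = - 2 \left(-205 + l\right) \left(2 + l\right)$)
$P{\left(E{\left(3,-14 \right)} \right)} - 53 \cdot 73 = \left(820 - 2 \left(- \frac{10}{3} + \frac{13}{3} \left(-14\right)\right)^{2} + 406 \left(- \frac{10}{3} + \frac{13}{3} \left(-14\right)\right)\right) - 53 \cdot 73 = \left(820 - 2 \left(- \frac{10}{3} - \frac{182}{3}\right)^{2} + 406 \left(- \frac{10}{3} - \frac{182}{3}\right)\right) - 3869 = \left(820 - 2 \left(-64\right)^{2} + 406 \left(-64\right)\right) - 3869 = \left(820 - 8192 - 25984\right) - 3869 = -33356 - 3869 = -37225$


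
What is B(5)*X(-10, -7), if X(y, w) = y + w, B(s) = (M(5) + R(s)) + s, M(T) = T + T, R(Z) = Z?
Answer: -340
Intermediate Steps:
M(T) = 2*T
B(s) = 10 + 2*s (B(s) = (2*5 + s) + s = (10 + s) + s = 10 + 2*s)
X(y, w) = w + y
B(5)*X(-10, -7) = (10 + 2*5)*(-7 - 10) = (10 + 10)*(-17) = 20*(-17) = -340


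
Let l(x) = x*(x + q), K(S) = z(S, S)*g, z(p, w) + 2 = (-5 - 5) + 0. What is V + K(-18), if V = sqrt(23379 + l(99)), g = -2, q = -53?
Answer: 24 + sqrt(27933) ≈ 191.13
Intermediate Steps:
z(p, w) = -12 (z(p, w) = -2 + ((-5 - 5) + 0) = -2 + (-10 + 0) = -2 - 10 = -12)
K(S) = 24 (K(S) = -12*(-2) = 24)
l(x) = x*(-53 + x) (l(x) = x*(x - 53) = x*(-53 + x))
V = sqrt(27933) (V = sqrt(23379 + 99*(-53 + 99)) = sqrt(23379 + 99*46) = sqrt(23379 + 4554) = sqrt(27933) ≈ 167.13)
V + K(-18) = sqrt(27933) + 24 = 24 + sqrt(27933)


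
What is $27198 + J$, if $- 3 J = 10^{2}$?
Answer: $\frac{81494}{3} \approx 27165.0$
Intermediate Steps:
$J = - \frac{100}{3}$ ($J = - \frac{10^{2}}{3} = \left(- \frac{1}{3}\right) 100 = - \frac{100}{3} \approx -33.333$)
$27198 + J = 27198 - \frac{100}{3} = \frac{81494}{3}$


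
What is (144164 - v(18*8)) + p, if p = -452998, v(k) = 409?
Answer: -309243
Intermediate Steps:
(144164 - v(18*8)) + p = (144164 - 1*409) - 452998 = (144164 - 409) - 452998 = 143755 - 452998 = -309243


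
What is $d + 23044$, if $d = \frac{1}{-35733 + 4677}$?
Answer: $\frac{715654463}{31056} \approx 23044.0$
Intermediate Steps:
$d = - \frac{1}{31056}$ ($d = \frac{1}{-31056} = - \frac{1}{31056} \approx -3.22 \cdot 10^{-5}$)
$d + 23044 = - \frac{1}{31056} + 23044 = \frac{715654463}{31056}$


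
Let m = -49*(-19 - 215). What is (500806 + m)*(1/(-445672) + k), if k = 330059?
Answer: 9419276831265998/55709 ≈ 1.6908e+11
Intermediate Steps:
m = 11466 (m = -49*(-234) = 11466)
(500806 + m)*(1/(-445672) + k) = (500806 + 11466)*(1/(-445672) + 330059) = 512272*(-1/445672 + 330059) = 512272*(147098054647/445672) = 9419276831265998/55709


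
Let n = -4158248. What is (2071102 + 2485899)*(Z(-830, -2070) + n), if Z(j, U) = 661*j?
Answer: -21449247752878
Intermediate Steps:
(2071102 + 2485899)*(Z(-830, -2070) + n) = (2071102 + 2485899)*(661*(-830) - 4158248) = 4557001*(-548630 - 4158248) = 4557001*(-4706878) = -21449247752878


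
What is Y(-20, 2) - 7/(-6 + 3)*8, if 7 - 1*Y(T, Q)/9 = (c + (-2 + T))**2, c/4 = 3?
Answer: -2455/3 ≈ -818.33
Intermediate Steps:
c = 12 (c = 4*3 = 12)
Y(T, Q) = 63 - 9*(10 + T)**2 (Y(T, Q) = 63 - 9*(12 + (-2 + T))**2 = 63 - 9*(10 + T)**2)
Y(-20, 2) - 7/(-6 + 3)*8 = (63 - 9*(10 - 20)**2) - 7/(-6 + 3)*8 = (63 - 9*(-10)**2) - 7/(-3)*8 = (63 - 9*100) - (-1/3*7)*8 = (63 - 900) - (-7)*8/3 = -837 - 1*(-56/3) = -837 + 56/3 = -2455/3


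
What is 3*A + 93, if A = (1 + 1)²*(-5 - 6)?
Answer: -39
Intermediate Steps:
A = -44 (A = 2²*(-11) = 4*(-11) = -44)
3*A + 93 = 3*(-44) + 93 = -132 + 93 = -39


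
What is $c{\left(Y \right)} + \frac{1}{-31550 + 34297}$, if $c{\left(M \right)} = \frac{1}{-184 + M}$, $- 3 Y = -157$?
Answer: $- \frac{7846}{1085065} \approx -0.0072309$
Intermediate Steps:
$Y = \frac{157}{3}$ ($Y = \left(- \frac{1}{3}\right) \left(-157\right) = \frac{157}{3} \approx 52.333$)
$c{\left(Y \right)} + \frac{1}{-31550 + 34297} = \frac{1}{-184 + \frac{157}{3}} + \frac{1}{-31550 + 34297} = \frac{1}{- \frac{395}{3}} + \frac{1}{2747} = - \frac{3}{395} + \frac{1}{2747} = - \frac{7846}{1085065}$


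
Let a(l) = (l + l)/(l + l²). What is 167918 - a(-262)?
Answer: 43826600/261 ≈ 1.6792e+5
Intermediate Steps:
a(l) = 2*l/(l + l²) (a(l) = (2*l)/(l + l²) = 2*l/(l + l²))
167918 - a(-262) = 167918 - 2/(1 - 262) = 167918 - 2/(-261) = 167918 - 2*(-1)/261 = 167918 - 1*(-2/261) = 167918 + 2/261 = 43826600/261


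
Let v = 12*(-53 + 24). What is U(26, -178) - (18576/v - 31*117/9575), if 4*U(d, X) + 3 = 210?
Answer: 117187857/1110700 ≈ 105.51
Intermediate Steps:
U(d, X) = 207/4 (U(d, X) = -¾ + (¼)*210 = -¾ + 105/2 = 207/4)
v = -348 (v = 12*(-29) = -348)
U(26, -178) - (18576/v - 31*117/9575) = 207/4 - (18576/(-348) - 31*117/9575) = 207/4 - (18576*(-1/348) - 3627*1/9575) = 207/4 - (-1548/29 - 3627/9575) = 207/4 - 1*(-14927283/277675) = 207/4 + 14927283/277675 = 117187857/1110700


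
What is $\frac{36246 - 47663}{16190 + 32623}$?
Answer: $- \frac{11417}{48813} \approx -0.23389$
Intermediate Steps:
$\frac{36246 - 47663}{16190 + 32623} = - \frac{11417}{48813}$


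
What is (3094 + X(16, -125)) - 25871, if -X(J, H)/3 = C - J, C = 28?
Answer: -22813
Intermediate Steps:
X(J, H) = -84 + 3*J (X(J, H) = -3*(28 - J) = -84 + 3*J)
(3094 + X(16, -125)) - 25871 = (3094 + (-84 + 3*16)) - 25871 = (3094 + (-84 + 48)) - 25871 = (3094 - 36) - 25871 = 3058 - 25871 = -22813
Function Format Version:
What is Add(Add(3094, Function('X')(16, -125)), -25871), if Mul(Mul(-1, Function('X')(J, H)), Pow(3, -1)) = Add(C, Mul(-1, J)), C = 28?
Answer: -22813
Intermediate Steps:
Function('X')(J, H) = Add(-84, Mul(3, J)) (Function('X')(J, H) = Mul(-3, Add(28, Mul(-1, J))) = Add(-84, Mul(3, J)))
Add(Add(3094, Function('X')(16, -125)), -25871) = Add(Add(3094, Add(-84, Mul(3, 16))), -25871) = Add(Add(3094, Add(-84, 48)), -25871) = Add(Add(3094, -36), -25871) = Add(3058, -25871) = -22813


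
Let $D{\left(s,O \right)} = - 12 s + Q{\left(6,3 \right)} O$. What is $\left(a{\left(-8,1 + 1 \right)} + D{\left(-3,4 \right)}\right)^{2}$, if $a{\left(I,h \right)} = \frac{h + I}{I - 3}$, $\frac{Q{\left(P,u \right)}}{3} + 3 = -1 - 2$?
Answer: $\frac{152100}{121} \approx 1257.0$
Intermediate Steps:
$Q{\left(P,u \right)} = -18$ ($Q{\left(P,u \right)} = -9 + 3 \left(-1 - 2\right) = -9 + 3 \left(-3\right) = -9 - 9 = -18$)
$a{\left(I,h \right)} = \frac{I + h}{-3 + I}$
$D{\left(s,O \right)} = - 18 O - 12 s$ ($D{\left(s,O \right)} = - 12 s - 18 O = - 18 O - 12 s$)
$\left(a{\left(-8,1 + 1 \right)} + D{\left(-3,4 \right)}\right)^{2} = \left(\frac{-8 + \left(1 + 1\right)}{-3 - 8} - 36\right)^{2} = \left(\frac{-8 + 2}{-11} + \left(-72 + 36\right)\right)^{2} = \left(\left(- \frac{1}{11}\right) \left(-6\right) - 36\right)^{2} = \left(\frac{6}{11} - 36\right)^{2} = \left(- \frac{390}{11}\right)^{2} = \frac{152100}{121}$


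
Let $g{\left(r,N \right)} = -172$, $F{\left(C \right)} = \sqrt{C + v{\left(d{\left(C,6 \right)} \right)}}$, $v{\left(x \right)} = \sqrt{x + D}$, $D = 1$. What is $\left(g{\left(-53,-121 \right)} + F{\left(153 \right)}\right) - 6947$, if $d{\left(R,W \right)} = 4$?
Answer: $-7119 + \sqrt{153 + \sqrt{5}} \approx -7106.5$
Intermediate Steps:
$v{\left(x \right)} = \sqrt{1 + x}$ ($v{\left(x \right)} = \sqrt{x + 1} = \sqrt{1 + x}$)
$F{\left(C \right)} = \sqrt{C + \sqrt{5}}$ ($F{\left(C \right)} = \sqrt{C + \sqrt{1 + 4}} = \sqrt{C + \sqrt{5}}$)
$\left(g{\left(-53,-121 \right)} + F{\left(153 \right)}\right) - 6947 = \left(-172 + \sqrt{153 + \sqrt{5}}\right) - 6947 = -7119 + \sqrt{153 + \sqrt{5}}$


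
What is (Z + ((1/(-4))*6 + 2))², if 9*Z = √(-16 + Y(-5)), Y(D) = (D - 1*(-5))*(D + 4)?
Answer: 17/324 + 4*I/9 ≈ 0.052469 + 0.44444*I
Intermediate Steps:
Y(D) = (4 + D)*(5 + D) (Y(D) = (D + 5)*(4 + D) = (5 + D)*(4 + D) = (4 + D)*(5 + D))
Z = 4*I/9 (Z = √(-16 + (20 + (-5)² + 9*(-5)))/9 = √(-16 + (20 + 25 - 45))/9 = √(-16 + 0)/9 = √(-16)/9 = (4*I)/9 = 4*I/9 ≈ 0.44444*I)
(Z + ((1/(-4))*6 + 2))² = (4*I/9 + ((1/(-4))*6 + 2))² = (4*I/9 + ((1*(-¼))*6 + 2))² = (4*I/9 + (-¼*6 + 2))² = (4*I/9 + (-3/2 + 2))² = (4*I/9 + ½)² = (½ + 4*I/9)²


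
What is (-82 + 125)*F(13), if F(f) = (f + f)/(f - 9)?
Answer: 559/2 ≈ 279.50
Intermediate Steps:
F(f) = 2*f/(-9 + f) (F(f) = (2*f)/(-9 + f) = 2*f/(-9 + f))
(-82 + 125)*F(13) = (-82 + 125)*(2*13/(-9 + 13)) = 43*(2*13/4) = 43*(2*13*(¼)) = 43*(13/2) = 559/2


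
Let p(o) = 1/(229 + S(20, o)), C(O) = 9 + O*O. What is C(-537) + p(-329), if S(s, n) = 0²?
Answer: 66038563/229 ≈ 2.8838e+5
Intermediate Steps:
S(s, n) = 0
C(O) = 9 + O²
p(o) = 1/229 (p(o) = 1/(229 + 0) = 1/229)
C(-537) + p(-329) = (9 + (-537)²) + 1/229 = (9 + 288369) + 1/229 = 288378 + 1/229 = 66038563/229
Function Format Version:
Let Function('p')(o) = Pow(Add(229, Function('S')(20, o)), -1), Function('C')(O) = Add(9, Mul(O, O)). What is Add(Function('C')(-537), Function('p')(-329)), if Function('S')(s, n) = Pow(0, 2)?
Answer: Rational(66038563, 229) ≈ 2.8838e+5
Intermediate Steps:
Function('S')(s, n) = 0
Function('C')(O) = Add(9, Pow(O, 2))
Function('p')(o) = Rational(1, 229) (Function('p')(o) = Pow(Add(229, 0), -1) = Pow(229, -1) = Rational(1, 229))
Add(Function('C')(-537), Function('p')(-329)) = Add(Add(9, Pow(-537, 2)), Rational(1, 229)) = Add(Add(9, 288369), Rational(1, 229)) = Add(288378, Rational(1, 229)) = Rational(66038563, 229)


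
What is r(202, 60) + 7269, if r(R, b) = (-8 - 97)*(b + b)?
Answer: -5331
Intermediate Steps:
r(R, b) = -210*b
r(202, 60) + 7269 = -210*60 + 7269 = -12600 + 7269 = -5331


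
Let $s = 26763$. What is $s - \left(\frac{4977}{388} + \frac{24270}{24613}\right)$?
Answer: $\frac{255450559311}{9549844} \approx 26749.0$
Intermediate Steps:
$s - \left(\frac{4977}{388} + \frac{24270}{24613}\right) = 26763 - \left(\frac{4977}{388} + \frac{24270}{24613}\right) = 26763 - \frac{131915661}{9549844} = \frac{255450559311}{9549844}$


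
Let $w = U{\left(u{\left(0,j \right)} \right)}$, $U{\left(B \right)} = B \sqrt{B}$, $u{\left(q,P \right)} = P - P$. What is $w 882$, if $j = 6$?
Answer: $0$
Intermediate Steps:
$u{\left(q,P \right)} = 0$
$U{\left(B \right)} = B^{\frac{3}{2}}$
$w = 0$ ($w = 0^{\frac{3}{2}} = 0$)
$w 882 = 0 \cdot 882 = 0$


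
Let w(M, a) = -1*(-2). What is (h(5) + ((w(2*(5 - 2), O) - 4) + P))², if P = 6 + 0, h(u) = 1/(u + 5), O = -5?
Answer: 1681/100 ≈ 16.810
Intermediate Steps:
h(u) = 1/(5 + u)
w(M, a) = 2
P = 6
(h(5) + ((w(2*(5 - 2), O) - 4) + P))² = (1/(5 + 5) + ((2 - 4) + 6))² = (1/10 + (-2 + 6))² = (⅒ + 4)² = (41/10)² = 1681/100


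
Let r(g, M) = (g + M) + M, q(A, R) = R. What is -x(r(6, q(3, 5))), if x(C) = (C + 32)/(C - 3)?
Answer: -48/13 ≈ -3.6923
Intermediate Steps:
r(g, M) = g + 2*M (r(g, M) = (M + g) + M = g + 2*M)
x(C) = (32 + C)/(-3 + C)
-x(r(6, q(3, 5))) = -(32 + (6 + 2*5))/(-3 + (6 + 2*5)) = -(32 + (6 + 10))/(-3 + (6 + 10)) = -(32 + 16)/(-3 + 16) = -48/13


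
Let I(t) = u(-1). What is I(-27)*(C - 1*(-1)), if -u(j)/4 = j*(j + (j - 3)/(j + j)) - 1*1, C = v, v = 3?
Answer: 32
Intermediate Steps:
C = 3
u(j) = 4 - 4*j*(j + (-3 + j)/(2*j)) (u(j) = -4*(j*(j + (j - 3)/(j + j)) - 1*1) = -4*(j*(j + (-3 + j)/((2*j))) - 1) = -4*(j*(j + (-3 + j)*(1/(2*j))) - 1) = -4*(j*(j + (-3 + j)/(2*j)) - 1) = -4*(-1 + j*(j + (-3 + j)/(2*j))) = 4 - 4*j*(j + (-3 + j)/(2*j)))
I(t) = 8 (I(t) = 10 - 4*(-1)² - 2*(-1) = 10 - 4*1 + 2 = 10 - 4 + 2 = 8)
I(-27)*(C - 1*(-1)) = 8*(3 - 1*(-1)) = 8*(3 + 1) = 8*4 = 32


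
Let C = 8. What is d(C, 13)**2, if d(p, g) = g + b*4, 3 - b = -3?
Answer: 1369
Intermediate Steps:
b = 6 (b = 3 - 1*(-3) = 3 + 3 = 6)
d(p, g) = 24 + g (d(p, g) = g + 6*4 = g + 24 = 24 + g)
d(C, 13)**2 = (24 + 13)**2 = 37**2 = 1369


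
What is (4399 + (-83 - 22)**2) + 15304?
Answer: 30728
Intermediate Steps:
(4399 + (-83 - 22)**2) + 15304 = (4399 + (-105)**2) + 15304 = (4399 + 11025) + 15304 = 15424 + 15304 = 30728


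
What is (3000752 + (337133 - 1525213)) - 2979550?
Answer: -1166878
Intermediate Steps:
(3000752 + (337133 - 1525213)) - 2979550 = (3000752 - 1188080) - 2979550 = 1812672 - 2979550 = -1166878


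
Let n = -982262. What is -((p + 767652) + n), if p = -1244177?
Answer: 1458787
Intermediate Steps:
-((p + 767652) + n) = -((-1244177 + 767652) - 982262) = -(-476525 - 982262) = -1*(-1458787) = 1458787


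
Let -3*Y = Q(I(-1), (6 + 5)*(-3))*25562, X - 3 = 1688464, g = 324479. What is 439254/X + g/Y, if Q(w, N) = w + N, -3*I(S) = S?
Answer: 6031213406541/4229738158492 ≈ 1.4259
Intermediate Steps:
X = 1688467 (X = 3 + 1688464 = 1688467)
I(S) = -S/3
Q(w, N) = N + w
Y = 2505076/9 (Y = -((6 + 5)*(-3) - ⅓*(-1))*25562/3 = -(11*(-3) + ⅓)*25562/3 = -(-33 + ⅓)*25562/3 = -(-98)*25562/9 = -⅓*(-2505076/3) = 2505076/9 ≈ 2.7834e+5)
439254/X + g/Y = 439254/1688467 + 324479/(2505076/9) = 439254*(1/1688467) + 324479*(9/2505076) = 439254/1688467 + 2920311/2505076 = 6031213406541/4229738158492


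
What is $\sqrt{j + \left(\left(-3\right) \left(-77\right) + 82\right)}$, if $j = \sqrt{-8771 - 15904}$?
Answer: $\sqrt{313 + 5 i \sqrt{987}} \approx 18.21 + 4.3131 i$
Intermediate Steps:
$j = 5 i \sqrt{987}$ ($j = \sqrt{-24675} = 5 i \sqrt{987} \approx 157.08 i$)
$\sqrt{j + \left(\left(-3\right) \left(-77\right) + 82\right)} = \sqrt{5 i \sqrt{987} + \left(\left(-3\right) \left(-77\right) + 82\right)} = \sqrt{5 i \sqrt{987} + \left(231 + 82\right)} = \sqrt{5 i \sqrt{987} + 313} = \sqrt{313 + 5 i \sqrt{987}}$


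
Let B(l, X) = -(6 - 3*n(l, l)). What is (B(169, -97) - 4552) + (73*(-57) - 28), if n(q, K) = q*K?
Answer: 76936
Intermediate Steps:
n(q, K) = K*q
B(l, X) = -6 + 3*l² (B(l, X) = -(6 - 3*l*l) = -(6 - 3*l²) = -6 + 3*l²)
(B(169, -97) - 4552) + (73*(-57) - 28) = ((-6 + 3*169²) - 4552) + (73*(-57) - 28) = ((-6 + 3*28561) - 4552) + (-4161 - 28) = ((-6 + 85683) - 4552) - 4189 = (85677 - 4552) - 4189 = 81125 - 4189 = 76936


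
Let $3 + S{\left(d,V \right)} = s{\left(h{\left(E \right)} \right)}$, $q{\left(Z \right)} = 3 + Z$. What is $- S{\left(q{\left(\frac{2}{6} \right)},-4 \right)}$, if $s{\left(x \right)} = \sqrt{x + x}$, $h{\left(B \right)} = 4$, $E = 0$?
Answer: $3 - 2 \sqrt{2} \approx 0.17157$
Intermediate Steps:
$s{\left(x \right)} = \sqrt{2} \sqrt{x}$ ($s{\left(x \right)} = \sqrt{2 x} = \sqrt{2} \sqrt{x}$)
$S{\left(d,V \right)} = -3 + 2 \sqrt{2}$ ($S{\left(d,V \right)} = -3 + \sqrt{2} \sqrt{4} = -3 + \sqrt{2} \cdot 2 = -3 + 2 \sqrt{2}$)
$- S{\left(q{\left(\frac{2}{6} \right)},-4 \right)} = - (-3 + 2 \sqrt{2}) = 3 - 2 \sqrt{2}$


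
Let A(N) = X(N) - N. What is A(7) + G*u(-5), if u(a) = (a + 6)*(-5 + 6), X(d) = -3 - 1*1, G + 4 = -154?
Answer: -169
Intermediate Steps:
G = -158 (G = -4 - 154 = -158)
X(d) = -4 (X(d) = -3 - 1 = -4)
u(a) = 6 + a (u(a) = (6 + a)*1 = 6 + a)
A(N) = -4 - N
A(7) + G*u(-5) = (-4 - 1*7) - 158*(6 - 5) = (-4 - 7) - 158*1 = -11 - 158 = -169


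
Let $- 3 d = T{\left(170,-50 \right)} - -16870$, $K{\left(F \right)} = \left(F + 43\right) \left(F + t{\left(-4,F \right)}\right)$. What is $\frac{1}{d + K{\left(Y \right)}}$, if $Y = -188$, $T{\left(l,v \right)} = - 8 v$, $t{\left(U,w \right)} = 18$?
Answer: $\frac{3}{56680} \approx 5.2929 \cdot 10^{-5}$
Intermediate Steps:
$K{\left(F \right)} = \left(18 + F\right) \left(43 + F\right)$ ($K{\left(F \right)} = \left(F + 43\right) \left(F + 18\right) = \left(43 + F\right) \left(18 + F\right) = \left(18 + F\right) \left(43 + F\right)$)
$d = - \frac{17270}{3}$ ($d = - \frac{\left(-8\right) \left(-50\right) - -16870}{3} = - \frac{400 + 16870}{3} = \left(- \frac{1}{3}\right) 17270 = - \frac{17270}{3} \approx -5756.7$)
$\frac{1}{d + K{\left(Y \right)}} = \frac{1}{- \frac{17270}{3} + \left(774 + \left(-188\right)^{2} + 61 \left(-188\right)\right)} = \frac{1}{- \frac{17270}{3} + \left(774 + 35344 - 11468\right)} = \frac{1}{- \frac{17270}{3} + 24650} = \frac{1}{\frac{56680}{3}} = \frac{3}{56680}$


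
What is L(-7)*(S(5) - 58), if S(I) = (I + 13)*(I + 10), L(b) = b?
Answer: -1484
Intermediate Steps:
S(I) = (10 + I)*(13 + I) (S(I) = (13 + I)*(10 + I) = (10 + I)*(13 + I))
L(-7)*(S(5) - 58) = -7*((130 + 5² + 23*5) - 58) = -7*((130 + 25 + 115) - 58) = -7*(270 - 58) = -7*212 = -1484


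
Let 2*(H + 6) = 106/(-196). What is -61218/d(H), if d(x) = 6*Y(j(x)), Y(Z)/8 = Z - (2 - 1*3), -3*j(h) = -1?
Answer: -30609/32 ≈ -956.53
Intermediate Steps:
j(h) = 1/3 (j(h) = -1/3*(-1) = 1/3)
Y(Z) = 8 + 8*Z (Y(Z) = 8*(Z - (2 - 1*3)) = 8*(Z - (2 - 3)) = 8*(Z - 1*(-1)) = 8*(Z + 1) = 8*(1 + Z) = 8 + 8*Z)
H = -1229/196 (H = -6 + (106/(-196))/2 = -6 + (106*(-1/196))/2 = -6 + (1/2)*(-53/98) = -6 - 53/196 = -1229/196 ≈ -6.2704)
d(x) = 64 (d(x) = 6*(8 + 8*(1/3)) = 6*(8 + 8/3) = 6*(32/3) = 64)
-61218/d(H) = -61218/64 = -61218*1/64 = -30609/32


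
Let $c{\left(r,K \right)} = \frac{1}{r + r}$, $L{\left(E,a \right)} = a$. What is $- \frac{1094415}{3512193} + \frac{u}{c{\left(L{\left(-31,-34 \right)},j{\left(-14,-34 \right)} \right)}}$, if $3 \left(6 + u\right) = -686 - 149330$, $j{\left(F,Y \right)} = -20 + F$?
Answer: $\frac{11944161835657}{3512193} \approx 3.4008 \cdot 10^{6}$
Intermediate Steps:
$c{\left(r,K \right)} = \frac{1}{2 r}$
$u = - \frac{150034}{3}$ ($u = -6 + \frac{-686 - 149330}{3} = -6 + \frac{1}{3} \left(-150016\right) = -6 - \frac{150016}{3} = - \frac{150034}{3} \approx -50011.0$)
$- \frac{1094415}{3512193} + \frac{u}{c{\left(L{\left(-31,-34 \right)},j{\left(-14,-34 \right)} \right)}} = - \frac{1094415}{3512193} - \frac{150034}{3 \frac{1}{2 \left(-34\right)}} = \left(-1094415\right) \frac{1}{3512193} - \frac{150034}{3 \cdot \frac{1}{2} \left(- \frac{1}{34}\right)} = - \frac{364805}{1170731} - \frac{150034}{3 \left(- \frac{1}{68}\right)} = - \frac{364805}{1170731} - - \frac{10202312}{3} = - \frac{364805}{1170731} + \frac{10202312}{3} = \frac{11944161835657}{3512193}$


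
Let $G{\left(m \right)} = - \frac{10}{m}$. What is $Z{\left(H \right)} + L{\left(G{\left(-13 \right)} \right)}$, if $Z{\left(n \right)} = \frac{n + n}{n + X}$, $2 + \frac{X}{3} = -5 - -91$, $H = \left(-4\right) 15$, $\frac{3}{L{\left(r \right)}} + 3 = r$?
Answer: $- \frac{457}{232} \approx -1.9698$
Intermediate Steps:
$L{\left(r \right)} = \frac{3}{-3 + r}$
$H = -60$
$X = 252$ ($X = -6 + 3 \left(-5 - -91\right) = -6 + 3 \left(-5 + 91\right) = -6 + 3 \cdot 86 = -6 + 258 = 252$)
$Z{\left(n \right)} = \frac{2 n}{252 + n}$ ($Z{\left(n \right)} = \frac{n + n}{n + 252} = \frac{2 n}{252 + n}$)
$Z{\left(H \right)} + L{\left(G{\left(-13 \right)} \right)} = 2 \left(-60\right) \frac{1}{252 - 60} + \frac{3}{-3 - \frac{10}{-13}} = 2 \left(-60\right) \frac{1}{192} + \frac{3}{-3 - - \frac{10}{13}} = 2 \left(-60\right) \frac{1}{192} + \frac{3}{-3 + \frac{10}{13}} = - \frac{5}{8} + \frac{3}{- \frac{29}{13}} = - \frac{5}{8} + 3 \left(- \frac{13}{29}\right) = - \frac{5}{8} - \frac{39}{29} = - \frac{457}{232}$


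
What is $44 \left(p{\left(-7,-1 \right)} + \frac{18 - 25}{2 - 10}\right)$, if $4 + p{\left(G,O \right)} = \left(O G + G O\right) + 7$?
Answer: $\frac{1573}{2} \approx 786.5$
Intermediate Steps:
$p{\left(G,O \right)} = 3 + 2 G O$ ($p{\left(G,O \right)} = -4 + \left(\left(O G + G O\right) + 7\right) = -4 + \left(\left(G O + G O\right) + 7\right) = -4 + \left(2 G O + 7\right) = -4 + \left(7 + 2 G O\right) = 3 + 2 G O$)
$44 \left(p{\left(-7,-1 \right)} + \frac{18 - 25}{2 - 10}\right) = 44 \left(\left(3 + 2 \left(-7\right) \left(-1\right)\right) + \frac{18 - 25}{2 - 10}\right) = 44 \left(\left(3 + 14\right) - \frac{7}{-8}\right) = 44 \left(17 - - \frac{7}{8}\right) = 44 \left(17 + \frac{7}{8}\right) = 44 \cdot \frac{143}{8} = \frac{1573}{2}$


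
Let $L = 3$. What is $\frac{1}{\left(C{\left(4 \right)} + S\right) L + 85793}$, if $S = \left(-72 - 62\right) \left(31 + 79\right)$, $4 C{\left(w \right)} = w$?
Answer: $\frac{1}{41576} \approx 2.4052 \cdot 10^{-5}$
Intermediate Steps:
$C{\left(w \right)} = \frac{w}{4}$
$S = -14740$ ($S = \left(-134\right) 110 = -14740$)
$\frac{1}{\left(C{\left(4 \right)} + S\right) L + 85793} = \frac{1}{\left(\frac{1}{4} \cdot 4 - 14740\right) 3 + 85793} = \frac{1}{\left(1 - 14740\right) 3 + 85793} = \frac{1}{\left(-14739\right) 3 + 85793} = \frac{1}{-44217 + 85793} = \frac{1}{41576}$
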